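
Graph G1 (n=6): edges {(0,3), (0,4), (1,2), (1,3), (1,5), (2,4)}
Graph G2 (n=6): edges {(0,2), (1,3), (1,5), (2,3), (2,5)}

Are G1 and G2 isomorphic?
No, not isomorphic

The graphs are NOT isomorphic.

Connected components of G1: 1 component(s) with vertex sets [[0, 1, 2, 3, 4, 5]], sizes [6].
Connected components of G2: 2 component(s) with vertex sets [[4], [0, 1, 2, 3, 5]], sizes [1, 5].
The number of connected components (and the multiset of component sizes) is an isomorphism invariant — an isomorphism maps each component of G1 bijectively onto a component of G2. Since G1 has 1 component(s) and G2 has 2, they cannot be isomorphic.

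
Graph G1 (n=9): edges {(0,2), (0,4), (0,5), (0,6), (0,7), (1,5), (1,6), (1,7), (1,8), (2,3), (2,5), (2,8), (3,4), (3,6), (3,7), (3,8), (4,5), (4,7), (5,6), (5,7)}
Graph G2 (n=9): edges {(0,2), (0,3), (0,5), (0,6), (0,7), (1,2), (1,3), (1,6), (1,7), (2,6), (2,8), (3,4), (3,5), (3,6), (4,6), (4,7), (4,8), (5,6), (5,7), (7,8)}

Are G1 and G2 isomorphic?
Yes, isomorphic

The graphs are isomorphic.
One valid mapping φ: V(G1) → V(G2): 0→3, 1→2, 2→4, 3→7, 4→5, 5→6, 6→1, 7→0, 8→8

Verify φ preserves adjacency — for each edge of G1, its image is an edge of G2:
  (0,2) → (φ(0),φ(2)) = (3,4) ∈ E(G2) ✓
  (0,4) → (φ(0),φ(4)) = (3,5) ∈ E(G2) ✓
  (0,5) → (φ(0),φ(5)) = (3,6) ∈ E(G2) ✓
  (0,6) → (φ(0),φ(6)) = (1,3) ∈ E(G2) ✓
  (0,7) → (φ(0),φ(7)) = (0,3) ∈ E(G2) ✓
  (1,5) → (φ(1),φ(5)) = (2,6) ∈ E(G2) ✓
  (1,6) → (φ(1),φ(6)) = (1,2) ∈ E(G2) ✓
  (1,7) → (φ(1),φ(7)) = (0,2) ∈ E(G2) ✓
  (1,8) → (φ(1),φ(8)) = (2,8) ∈ E(G2) ✓
  (2,3) → (φ(2),φ(3)) = (4,7) ∈ E(G2) ✓
  (2,5) → (φ(2),φ(5)) = (4,6) ∈ E(G2) ✓
  (2,8) → (φ(2),φ(8)) = (4,8) ∈ E(G2) ✓
  (3,4) → (φ(3),φ(4)) = (5,7) ∈ E(G2) ✓
  (3,6) → (φ(3),φ(6)) = (1,7) ∈ E(G2) ✓
  (3,7) → (φ(3),φ(7)) = (0,7) ∈ E(G2) ✓
  (3,8) → (φ(3),φ(8)) = (7,8) ∈ E(G2) ✓
  (4,5) → (φ(4),φ(5)) = (5,6) ∈ E(G2) ✓
  (4,7) → (φ(4),φ(7)) = (0,5) ∈ E(G2) ✓
  (5,6) → (φ(5),φ(6)) = (1,6) ∈ E(G2) ✓
  (5,7) → (φ(5),φ(7)) = (0,6) ∈ E(G2) ✓
All 20 edges of G1 map to edges of G2, and |E(G1)| = |E(G2)| = 20, so φ is a bijection on edges as well as vertices. Hence G1 ≅ G2.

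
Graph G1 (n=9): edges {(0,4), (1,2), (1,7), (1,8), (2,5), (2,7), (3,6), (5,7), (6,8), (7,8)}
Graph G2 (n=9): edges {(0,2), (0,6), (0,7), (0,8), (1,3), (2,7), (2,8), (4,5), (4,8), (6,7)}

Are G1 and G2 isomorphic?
Yes, isomorphic

The graphs are isomorphic.
One valid mapping φ: V(G1) → V(G2): 0→1, 1→2, 2→7, 3→5, 4→3, 5→6, 6→4, 7→0, 8→8

Verify φ preserves adjacency — for each edge of G1, its image is an edge of G2:
  (0,4) → (φ(0),φ(4)) = (1,3) ∈ E(G2) ✓
  (1,2) → (φ(1),φ(2)) = (2,7) ∈ E(G2) ✓
  (1,7) → (φ(1),φ(7)) = (0,2) ∈ E(G2) ✓
  (1,8) → (φ(1),φ(8)) = (2,8) ∈ E(G2) ✓
  (2,5) → (φ(2),φ(5)) = (6,7) ∈ E(G2) ✓
  (2,7) → (φ(2),φ(7)) = (0,7) ∈ E(G2) ✓
  (3,6) → (φ(3),φ(6)) = (4,5) ∈ E(G2) ✓
  (5,7) → (φ(5),φ(7)) = (0,6) ∈ E(G2) ✓
  (6,8) → (φ(6),φ(8)) = (4,8) ∈ E(G2) ✓
  (7,8) → (φ(7),φ(8)) = (0,8) ∈ E(G2) ✓
All 10 edges of G1 map to edges of G2, and |E(G1)| = |E(G2)| = 10, so φ is a bijection on edges as well as vertices. Hence G1 ≅ G2.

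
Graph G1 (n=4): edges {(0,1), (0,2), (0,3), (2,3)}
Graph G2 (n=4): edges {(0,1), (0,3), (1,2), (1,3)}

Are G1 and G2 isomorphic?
Yes, isomorphic

The graphs are isomorphic.
One valid mapping φ: V(G1) → V(G2): 0→1, 1→2, 2→3, 3→0

Verify φ preserves adjacency — for each edge of G1, its image is an edge of G2:
  (0,1) → (φ(0),φ(1)) = (1,2) ∈ E(G2) ✓
  (0,2) → (φ(0),φ(2)) = (1,3) ∈ E(G2) ✓
  (0,3) → (φ(0),φ(3)) = (0,1) ∈ E(G2) ✓
  (2,3) → (φ(2),φ(3)) = (0,3) ∈ E(G2) ✓
All 4 edges of G1 map to edges of G2, and |E(G1)| = |E(G2)| = 4, so φ is a bijection on edges as well as vertices. Hence G1 ≅ G2.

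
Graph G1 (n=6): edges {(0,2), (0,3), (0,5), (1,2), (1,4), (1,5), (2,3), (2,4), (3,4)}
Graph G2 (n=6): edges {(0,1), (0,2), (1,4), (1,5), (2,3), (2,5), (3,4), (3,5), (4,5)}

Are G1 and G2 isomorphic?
Yes, isomorphic

The graphs are isomorphic.
One valid mapping φ: V(G1) → V(G2): 0→2, 1→1, 2→5, 3→3, 4→4, 5→0

Verify φ preserves adjacency — for each edge of G1, its image is an edge of G2:
  (0,2) → (φ(0),φ(2)) = (2,5) ∈ E(G2) ✓
  (0,3) → (φ(0),φ(3)) = (2,3) ∈ E(G2) ✓
  (0,5) → (φ(0),φ(5)) = (0,2) ∈ E(G2) ✓
  (1,2) → (φ(1),φ(2)) = (1,5) ∈ E(G2) ✓
  (1,4) → (φ(1),φ(4)) = (1,4) ∈ E(G2) ✓
  (1,5) → (φ(1),φ(5)) = (0,1) ∈ E(G2) ✓
  (2,3) → (φ(2),φ(3)) = (3,5) ∈ E(G2) ✓
  (2,4) → (φ(2),φ(4)) = (4,5) ∈ E(G2) ✓
  (3,4) → (φ(3),φ(4)) = (3,4) ∈ E(G2) ✓
All 9 edges of G1 map to edges of G2, and |E(G1)| = |E(G2)| = 9, so φ is a bijection on edges as well as vertices. Hence G1 ≅ G2.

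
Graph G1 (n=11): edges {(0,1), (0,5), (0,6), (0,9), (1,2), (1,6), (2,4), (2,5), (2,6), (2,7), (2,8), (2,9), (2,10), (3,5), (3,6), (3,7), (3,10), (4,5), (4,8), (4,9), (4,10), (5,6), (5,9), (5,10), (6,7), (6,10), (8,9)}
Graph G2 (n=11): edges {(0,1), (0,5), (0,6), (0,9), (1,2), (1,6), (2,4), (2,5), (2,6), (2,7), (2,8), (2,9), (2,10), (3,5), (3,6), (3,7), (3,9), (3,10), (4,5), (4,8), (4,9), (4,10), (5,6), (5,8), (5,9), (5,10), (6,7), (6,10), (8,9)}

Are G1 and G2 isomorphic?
No, not isomorphic

The graphs are NOT isomorphic.

Counting edges: G1 has 27 edge(s); G2 has 29 edge(s).
Edge count is an isomorphism invariant (a bijection on vertices induces a bijection on edges), so differing edge counts rule out isomorphism.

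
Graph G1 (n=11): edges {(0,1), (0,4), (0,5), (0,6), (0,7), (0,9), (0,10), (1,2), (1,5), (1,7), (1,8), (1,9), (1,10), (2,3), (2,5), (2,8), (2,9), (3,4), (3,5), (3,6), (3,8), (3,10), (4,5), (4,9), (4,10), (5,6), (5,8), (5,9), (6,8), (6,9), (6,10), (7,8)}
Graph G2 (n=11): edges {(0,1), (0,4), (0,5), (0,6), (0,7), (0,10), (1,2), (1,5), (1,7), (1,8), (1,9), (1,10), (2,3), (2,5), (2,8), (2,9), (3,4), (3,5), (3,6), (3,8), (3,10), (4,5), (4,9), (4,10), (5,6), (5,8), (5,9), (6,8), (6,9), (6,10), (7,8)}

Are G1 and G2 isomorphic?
No, not isomorphic

The graphs are NOT isomorphic.

Counting edges: G1 has 32 edge(s); G2 has 31 edge(s).
Edge count is an isomorphism invariant (a bijection on vertices induces a bijection on edges), so differing edge counts rule out isomorphism.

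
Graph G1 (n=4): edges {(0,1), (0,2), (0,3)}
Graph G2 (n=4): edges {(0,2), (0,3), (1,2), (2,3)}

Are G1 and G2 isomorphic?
No, not isomorphic

The graphs are NOT isomorphic.

Counting triangles (3-cliques): G1 has 0, G2 has 1.
Triangle count is an isomorphism invariant, so differing triangle counts rule out isomorphism.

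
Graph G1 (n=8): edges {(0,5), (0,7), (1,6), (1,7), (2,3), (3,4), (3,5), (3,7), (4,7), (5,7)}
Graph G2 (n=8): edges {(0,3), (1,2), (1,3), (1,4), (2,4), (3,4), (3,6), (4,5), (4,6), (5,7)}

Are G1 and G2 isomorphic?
Yes, isomorphic

The graphs are isomorphic.
One valid mapping φ: V(G1) → V(G2): 0→2, 1→5, 2→0, 3→3, 4→6, 5→1, 6→7, 7→4

Verify φ preserves adjacency — for each edge of G1, its image is an edge of G2:
  (0,5) → (φ(0),φ(5)) = (1,2) ∈ E(G2) ✓
  (0,7) → (φ(0),φ(7)) = (2,4) ∈ E(G2) ✓
  (1,6) → (φ(1),φ(6)) = (5,7) ∈ E(G2) ✓
  (1,7) → (φ(1),φ(7)) = (4,5) ∈ E(G2) ✓
  (2,3) → (φ(2),φ(3)) = (0,3) ∈ E(G2) ✓
  (3,4) → (φ(3),φ(4)) = (3,6) ∈ E(G2) ✓
  (3,5) → (φ(3),φ(5)) = (1,3) ∈ E(G2) ✓
  (3,7) → (φ(3),φ(7)) = (3,4) ∈ E(G2) ✓
  (4,7) → (φ(4),φ(7)) = (4,6) ∈ E(G2) ✓
  (5,7) → (φ(5),φ(7)) = (1,4) ∈ E(G2) ✓
All 10 edges of G1 map to edges of G2, and |E(G1)| = |E(G2)| = 10, so φ is a bijection on edges as well as vertices. Hence G1 ≅ G2.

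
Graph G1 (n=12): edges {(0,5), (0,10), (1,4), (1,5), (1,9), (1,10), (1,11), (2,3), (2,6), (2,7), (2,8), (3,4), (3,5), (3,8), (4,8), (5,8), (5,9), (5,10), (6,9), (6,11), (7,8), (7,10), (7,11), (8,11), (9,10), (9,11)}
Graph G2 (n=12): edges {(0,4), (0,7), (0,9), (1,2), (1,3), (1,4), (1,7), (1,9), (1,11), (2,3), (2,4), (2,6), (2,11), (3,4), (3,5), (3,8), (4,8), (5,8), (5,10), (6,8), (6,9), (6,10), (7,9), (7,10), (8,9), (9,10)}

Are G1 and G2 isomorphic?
Yes, isomorphic

The graphs are isomorphic.
One valid mapping φ: V(G1) → V(G2): 0→11, 1→4, 2→10, 3→7, 4→0, 5→1, 6→5, 7→6, 8→9, 9→3, 10→2, 11→8

Verify φ preserves adjacency — for each edge of G1, its image is an edge of G2:
  (0,5) → (φ(0),φ(5)) = (1,11) ∈ E(G2) ✓
  (0,10) → (φ(0),φ(10)) = (2,11) ∈ E(G2) ✓
  (1,4) → (φ(1),φ(4)) = (0,4) ∈ E(G2) ✓
  (1,5) → (φ(1),φ(5)) = (1,4) ∈ E(G2) ✓
  (1,9) → (φ(1),φ(9)) = (3,4) ∈ E(G2) ✓
  (1,10) → (φ(1),φ(10)) = (2,4) ∈ E(G2) ✓
  (1,11) → (φ(1),φ(11)) = (4,8) ∈ E(G2) ✓
  (2,3) → (φ(2),φ(3)) = (7,10) ∈ E(G2) ✓
  (2,6) → (φ(2),φ(6)) = (5,10) ∈ E(G2) ✓
  (2,7) → (φ(2),φ(7)) = (6,10) ∈ E(G2) ✓
  (2,8) → (φ(2),φ(8)) = (9,10) ∈ E(G2) ✓
  (3,4) → (φ(3),φ(4)) = (0,7) ∈ E(G2) ✓
  (3,5) → (φ(3),φ(5)) = (1,7) ∈ E(G2) ✓
  (3,8) → (φ(3),φ(8)) = (7,9) ∈ E(G2) ✓
  (4,8) → (φ(4),φ(8)) = (0,9) ∈ E(G2) ✓
  (5,8) → (φ(5),φ(8)) = (1,9) ∈ E(G2) ✓
  (5,9) → (φ(5),φ(9)) = (1,3) ∈ E(G2) ✓
  (5,10) → (φ(5),φ(10)) = (1,2) ∈ E(G2) ✓
  (6,9) → (φ(6),φ(9)) = (3,5) ∈ E(G2) ✓
  (6,11) → (φ(6),φ(11)) = (5,8) ∈ E(G2) ✓
  (7,8) → (φ(7),φ(8)) = (6,9) ∈ E(G2) ✓
  (7,10) → (φ(7),φ(10)) = (2,6) ∈ E(G2) ✓
  (7,11) → (φ(7),φ(11)) = (6,8) ∈ E(G2) ✓
  (8,11) → (φ(8),φ(11)) = (8,9) ∈ E(G2) ✓
  (9,10) → (φ(9),φ(10)) = (2,3) ∈ E(G2) ✓
  (9,11) → (φ(9),φ(11)) = (3,8) ∈ E(G2) ✓
All 26 edges of G1 map to edges of G2, and |E(G1)| = |E(G2)| = 26, so φ is a bijection on edges as well as vertices. Hence G1 ≅ G2.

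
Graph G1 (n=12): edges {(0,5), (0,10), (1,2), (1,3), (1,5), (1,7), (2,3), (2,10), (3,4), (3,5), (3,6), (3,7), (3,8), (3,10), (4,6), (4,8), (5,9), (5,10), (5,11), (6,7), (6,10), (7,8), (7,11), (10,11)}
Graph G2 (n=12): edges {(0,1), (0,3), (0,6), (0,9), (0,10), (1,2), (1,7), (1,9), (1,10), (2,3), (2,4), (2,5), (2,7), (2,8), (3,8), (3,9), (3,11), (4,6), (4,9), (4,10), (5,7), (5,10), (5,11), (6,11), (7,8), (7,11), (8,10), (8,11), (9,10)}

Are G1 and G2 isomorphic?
No, not isomorphic

The graphs are NOT isomorphic.

Degrees in G1: deg(0)=2, deg(1)=4, deg(2)=3, deg(3)=8, deg(4)=3, deg(5)=6, deg(6)=4, deg(7)=5, deg(8)=3, deg(9)=1, deg(10)=6, deg(11)=3.
Sorted degree sequence of G1: [8, 6, 6, 5, 4, 4, 3, 3, 3, 3, 2, 1].
Degrees in G2: deg(0)=5, deg(1)=5, deg(2)=6, deg(3)=5, deg(4)=4, deg(5)=4, deg(6)=3, deg(7)=5, deg(8)=5, deg(9)=5, deg(10)=6, deg(11)=5.
Sorted degree sequence of G2: [6, 6, 5, 5, 5, 5, 5, 5, 5, 4, 4, 3].
The (sorted) degree sequence is an isomorphism invariant, so since G1 and G2 have different degree sequences they cannot be isomorphic.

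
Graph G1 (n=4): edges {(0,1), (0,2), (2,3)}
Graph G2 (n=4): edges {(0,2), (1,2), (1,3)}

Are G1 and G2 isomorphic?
Yes, isomorphic

The graphs are isomorphic.
One valid mapping φ: V(G1) → V(G2): 0→2, 1→0, 2→1, 3→3

Verify φ preserves adjacency — for each edge of G1, its image is an edge of G2:
  (0,1) → (φ(0),φ(1)) = (0,2) ∈ E(G2) ✓
  (0,2) → (φ(0),φ(2)) = (1,2) ∈ E(G2) ✓
  (2,3) → (φ(2),φ(3)) = (1,3) ∈ E(G2) ✓
All 3 edges of G1 map to edges of G2, and |E(G1)| = |E(G2)| = 3, so φ is a bijection on edges as well as vertices. Hence G1 ≅ G2.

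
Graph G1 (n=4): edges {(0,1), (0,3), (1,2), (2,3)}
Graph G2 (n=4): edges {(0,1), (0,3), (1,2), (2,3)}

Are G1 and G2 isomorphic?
Yes, isomorphic

The graphs are isomorphic.
One valid mapping φ: V(G1) → V(G2): 0→3, 1→2, 2→1, 3→0

Verify φ preserves adjacency — for each edge of G1, its image is an edge of G2:
  (0,1) → (φ(0),φ(1)) = (2,3) ∈ E(G2) ✓
  (0,3) → (φ(0),φ(3)) = (0,3) ∈ E(G2) ✓
  (1,2) → (φ(1),φ(2)) = (1,2) ∈ E(G2) ✓
  (2,3) → (φ(2),φ(3)) = (0,1) ∈ E(G2) ✓
All 4 edges of G1 map to edges of G2, and |E(G1)| = |E(G2)| = 4, so φ is a bijection on edges as well as vertices. Hence G1 ≅ G2.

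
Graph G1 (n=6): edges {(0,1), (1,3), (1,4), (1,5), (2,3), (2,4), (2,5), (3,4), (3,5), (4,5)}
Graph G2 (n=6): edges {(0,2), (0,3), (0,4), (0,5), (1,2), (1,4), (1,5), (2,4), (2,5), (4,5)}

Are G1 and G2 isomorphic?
Yes, isomorphic

The graphs are isomorphic.
One valid mapping φ: V(G1) → V(G2): 0→3, 1→0, 2→1, 3→5, 4→2, 5→4

Verify φ preserves adjacency — for each edge of G1, its image is an edge of G2:
  (0,1) → (φ(0),φ(1)) = (0,3) ∈ E(G2) ✓
  (1,3) → (φ(1),φ(3)) = (0,5) ∈ E(G2) ✓
  (1,4) → (φ(1),φ(4)) = (0,2) ∈ E(G2) ✓
  (1,5) → (φ(1),φ(5)) = (0,4) ∈ E(G2) ✓
  (2,3) → (φ(2),φ(3)) = (1,5) ∈ E(G2) ✓
  (2,4) → (φ(2),φ(4)) = (1,2) ∈ E(G2) ✓
  (2,5) → (φ(2),φ(5)) = (1,4) ∈ E(G2) ✓
  (3,4) → (φ(3),φ(4)) = (2,5) ∈ E(G2) ✓
  (3,5) → (φ(3),φ(5)) = (4,5) ∈ E(G2) ✓
  (4,5) → (φ(4),φ(5)) = (2,4) ∈ E(G2) ✓
All 10 edges of G1 map to edges of G2, and |E(G1)| = |E(G2)| = 10, so φ is a bijection on edges as well as vertices. Hence G1 ≅ G2.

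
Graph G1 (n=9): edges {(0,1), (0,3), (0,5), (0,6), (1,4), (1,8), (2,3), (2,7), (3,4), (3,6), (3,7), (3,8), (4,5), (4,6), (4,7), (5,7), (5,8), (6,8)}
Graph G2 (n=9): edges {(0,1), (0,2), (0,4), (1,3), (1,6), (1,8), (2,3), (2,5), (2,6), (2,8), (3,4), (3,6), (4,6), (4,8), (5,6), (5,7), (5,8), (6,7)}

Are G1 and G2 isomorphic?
Yes, isomorphic

The graphs are isomorphic.
One valid mapping φ: V(G1) → V(G2): 0→4, 1→0, 2→7, 3→6, 4→2, 5→8, 6→3, 7→5, 8→1

Verify φ preserves adjacency — for each edge of G1, its image is an edge of G2:
  (0,1) → (φ(0),φ(1)) = (0,4) ∈ E(G2) ✓
  (0,3) → (φ(0),φ(3)) = (4,6) ∈ E(G2) ✓
  (0,5) → (φ(0),φ(5)) = (4,8) ∈ E(G2) ✓
  (0,6) → (φ(0),φ(6)) = (3,4) ∈ E(G2) ✓
  (1,4) → (φ(1),φ(4)) = (0,2) ∈ E(G2) ✓
  (1,8) → (φ(1),φ(8)) = (0,1) ∈ E(G2) ✓
  (2,3) → (φ(2),φ(3)) = (6,7) ∈ E(G2) ✓
  (2,7) → (φ(2),φ(7)) = (5,7) ∈ E(G2) ✓
  (3,4) → (φ(3),φ(4)) = (2,6) ∈ E(G2) ✓
  (3,6) → (φ(3),φ(6)) = (3,6) ∈ E(G2) ✓
  (3,7) → (φ(3),φ(7)) = (5,6) ∈ E(G2) ✓
  (3,8) → (φ(3),φ(8)) = (1,6) ∈ E(G2) ✓
  (4,5) → (φ(4),φ(5)) = (2,8) ∈ E(G2) ✓
  (4,6) → (φ(4),φ(6)) = (2,3) ∈ E(G2) ✓
  (4,7) → (φ(4),φ(7)) = (2,5) ∈ E(G2) ✓
  (5,7) → (φ(5),φ(7)) = (5,8) ∈ E(G2) ✓
  (5,8) → (φ(5),φ(8)) = (1,8) ∈ E(G2) ✓
  (6,8) → (φ(6),φ(8)) = (1,3) ∈ E(G2) ✓
All 18 edges of G1 map to edges of G2, and |E(G1)| = |E(G2)| = 18, so φ is a bijection on edges as well as vertices. Hence G1 ≅ G2.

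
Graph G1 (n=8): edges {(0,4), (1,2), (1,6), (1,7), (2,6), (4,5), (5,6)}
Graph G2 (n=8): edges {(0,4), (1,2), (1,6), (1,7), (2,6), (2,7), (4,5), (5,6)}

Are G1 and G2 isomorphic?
No, not isomorphic

The graphs are NOT isomorphic.

Counting edges: G1 has 7 edge(s); G2 has 8 edge(s).
Edge count is an isomorphism invariant (a bijection on vertices induces a bijection on edges), so differing edge counts rule out isomorphism.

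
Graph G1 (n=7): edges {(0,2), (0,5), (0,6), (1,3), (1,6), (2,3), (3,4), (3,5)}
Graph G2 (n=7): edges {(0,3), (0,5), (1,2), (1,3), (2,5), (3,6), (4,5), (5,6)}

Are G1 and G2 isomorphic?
Yes, isomorphic

The graphs are isomorphic.
One valid mapping φ: V(G1) → V(G2): 0→3, 1→2, 2→0, 3→5, 4→4, 5→6, 6→1

Verify φ preserves adjacency — for each edge of G1, its image is an edge of G2:
  (0,2) → (φ(0),φ(2)) = (0,3) ∈ E(G2) ✓
  (0,5) → (φ(0),φ(5)) = (3,6) ∈ E(G2) ✓
  (0,6) → (φ(0),φ(6)) = (1,3) ∈ E(G2) ✓
  (1,3) → (φ(1),φ(3)) = (2,5) ∈ E(G2) ✓
  (1,6) → (φ(1),φ(6)) = (1,2) ∈ E(G2) ✓
  (2,3) → (φ(2),φ(3)) = (0,5) ∈ E(G2) ✓
  (3,4) → (φ(3),φ(4)) = (4,5) ∈ E(G2) ✓
  (3,5) → (φ(3),φ(5)) = (5,6) ∈ E(G2) ✓
All 8 edges of G1 map to edges of G2, and |E(G1)| = |E(G2)| = 8, so φ is a bijection on edges as well as vertices. Hence G1 ≅ G2.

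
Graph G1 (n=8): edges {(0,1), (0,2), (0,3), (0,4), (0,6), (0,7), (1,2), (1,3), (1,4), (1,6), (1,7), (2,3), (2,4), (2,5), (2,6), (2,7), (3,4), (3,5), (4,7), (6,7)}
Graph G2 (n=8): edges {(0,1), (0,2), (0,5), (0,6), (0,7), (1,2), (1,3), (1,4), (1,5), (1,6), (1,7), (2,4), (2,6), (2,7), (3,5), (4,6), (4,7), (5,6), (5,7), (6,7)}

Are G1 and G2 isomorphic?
Yes, isomorphic

The graphs are isomorphic.
One valid mapping φ: V(G1) → V(G2): 0→6, 1→7, 2→1, 3→5, 4→0, 5→3, 6→4, 7→2

Verify φ preserves adjacency — for each edge of G1, its image is an edge of G2:
  (0,1) → (φ(0),φ(1)) = (6,7) ∈ E(G2) ✓
  (0,2) → (φ(0),φ(2)) = (1,6) ∈ E(G2) ✓
  (0,3) → (φ(0),φ(3)) = (5,6) ∈ E(G2) ✓
  (0,4) → (φ(0),φ(4)) = (0,6) ∈ E(G2) ✓
  (0,6) → (φ(0),φ(6)) = (4,6) ∈ E(G2) ✓
  (0,7) → (φ(0),φ(7)) = (2,6) ∈ E(G2) ✓
  (1,2) → (φ(1),φ(2)) = (1,7) ∈ E(G2) ✓
  (1,3) → (φ(1),φ(3)) = (5,7) ∈ E(G2) ✓
  (1,4) → (φ(1),φ(4)) = (0,7) ∈ E(G2) ✓
  (1,6) → (φ(1),φ(6)) = (4,7) ∈ E(G2) ✓
  (1,7) → (φ(1),φ(7)) = (2,7) ∈ E(G2) ✓
  (2,3) → (φ(2),φ(3)) = (1,5) ∈ E(G2) ✓
  (2,4) → (φ(2),φ(4)) = (0,1) ∈ E(G2) ✓
  (2,5) → (φ(2),φ(5)) = (1,3) ∈ E(G2) ✓
  (2,6) → (φ(2),φ(6)) = (1,4) ∈ E(G2) ✓
  (2,7) → (φ(2),φ(7)) = (1,2) ∈ E(G2) ✓
  (3,4) → (φ(3),φ(4)) = (0,5) ∈ E(G2) ✓
  (3,5) → (φ(3),φ(5)) = (3,5) ∈ E(G2) ✓
  (4,7) → (φ(4),φ(7)) = (0,2) ∈ E(G2) ✓
  (6,7) → (φ(6),φ(7)) = (2,4) ∈ E(G2) ✓
All 20 edges of G1 map to edges of G2, and |E(G1)| = |E(G2)| = 20, so φ is a bijection on edges as well as vertices. Hence G1 ≅ G2.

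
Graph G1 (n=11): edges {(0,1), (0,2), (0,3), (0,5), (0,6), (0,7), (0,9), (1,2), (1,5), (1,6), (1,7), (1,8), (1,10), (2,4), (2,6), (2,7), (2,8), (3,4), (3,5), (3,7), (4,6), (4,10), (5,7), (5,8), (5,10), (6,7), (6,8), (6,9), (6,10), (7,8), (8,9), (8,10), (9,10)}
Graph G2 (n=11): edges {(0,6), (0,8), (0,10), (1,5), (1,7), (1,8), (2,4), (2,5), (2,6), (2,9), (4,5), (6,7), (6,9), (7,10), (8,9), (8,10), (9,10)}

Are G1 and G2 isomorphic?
No, not isomorphic

The graphs are NOT isomorphic.

Counting triangles (3-cliques): G1 has 35, G2 has 4.
Triangle count is an isomorphism invariant, so differing triangle counts rule out isomorphism.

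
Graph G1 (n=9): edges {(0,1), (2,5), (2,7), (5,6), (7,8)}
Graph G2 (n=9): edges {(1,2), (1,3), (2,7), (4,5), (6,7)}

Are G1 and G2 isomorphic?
Yes, isomorphic

The graphs are isomorphic.
One valid mapping φ: V(G1) → V(G2): 0→4, 1→5, 2→2, 3→0, 4→8, 5→1, 6→3, 7→7, 8→6

Verify φ preserves adjacency — for each edge of G1, its image is an edge of G2:
  (0,1) → (φ(0),φ(1)) = (4,5) ∈ E(G2) ✓
  (2,5) → (φ(2),φ(5)) = (1,2) ∈ E(G2) ✓
  (2,7) → (φ(2),φ(7)) = (2,7) ∈ E(G2) ✓
  (5,6) → (φ(5),φ(6)) = (1,3) ∈ E(G2) ✓
  (7,8) → (φ(7),φ(8)) = (6,7) ∈ E(G2) ✓
All 5 edges of G1 map to edges of G2, and |E(G1)| = |E(G2)| = 5, so φ is a bijection on edges as well as vertices. Hence G1 ≅ G2.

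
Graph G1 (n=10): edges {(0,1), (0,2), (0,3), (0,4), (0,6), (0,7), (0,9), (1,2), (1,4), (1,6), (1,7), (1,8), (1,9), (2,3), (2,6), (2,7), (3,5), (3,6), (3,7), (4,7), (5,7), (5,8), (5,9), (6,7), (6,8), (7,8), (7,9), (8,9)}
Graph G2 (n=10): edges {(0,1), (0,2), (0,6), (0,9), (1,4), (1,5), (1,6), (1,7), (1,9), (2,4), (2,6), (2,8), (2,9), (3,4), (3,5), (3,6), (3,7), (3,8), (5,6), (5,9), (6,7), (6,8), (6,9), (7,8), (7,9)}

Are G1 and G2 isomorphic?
No, not isomorphic

The graphs are NOT isomorphic.

Counting triangles (3-cliques): G1 has 31, G2 has 19.
Triangle count is an isomorphism invariant, so differing triangle counts rule out isomorphism.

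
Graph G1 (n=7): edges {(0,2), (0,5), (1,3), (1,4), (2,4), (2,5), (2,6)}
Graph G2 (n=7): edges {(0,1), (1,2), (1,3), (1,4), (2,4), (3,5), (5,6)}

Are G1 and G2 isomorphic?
Yes, isomorphic

The graphs are isomorphic.
One valid mapping φ: V(G1) → V(G2): 0→4, 1→5, 2→1, 3→6, 4→3, 5→2, 6→0

Verify φ preserves adjacency — for each edge of G1, its image is an edge of G2:
  (0,2) → (φ(0),φ(2)) = (1,4) ∈ E(G2) ✓
  (0,5) → (φ(0),φ(5)) = (2,4) ∈ E(G2) ✓
  (1,3) → (φ(1),φ(3)) = (5,6) ∈ E(G2) ✓
  (1,4) → (φ(1),φ(4)) = (3,5) ∈ E(G2) ✓
  (2,4) → (φ(2),φ(4)) = (1,3) ∈ E(G2) ✓
  (2,5) → (φ(2),φ(5)) = (1,2) ∈ E(G2) ✓
  (2,6) → (φ(2),φ(6)) = (0,1) ∈ E(G2) ✓
All 7 edges of G1 map to edges of G2, and |E(G1)| = |E(G2)| = 7, so φ is a bijection on edges as well as vertices. Hence G1 ≅ G2.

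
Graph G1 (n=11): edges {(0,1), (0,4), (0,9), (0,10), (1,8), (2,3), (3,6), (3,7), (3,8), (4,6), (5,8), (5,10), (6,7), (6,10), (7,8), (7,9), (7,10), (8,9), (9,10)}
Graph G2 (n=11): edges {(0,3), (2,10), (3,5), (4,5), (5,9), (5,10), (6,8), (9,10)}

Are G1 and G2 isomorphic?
No, not isomorphic

The graphs are NOT isomorphic.

Connected components of G1: 1 component(s) with vertex sets [[0, 1, 2, 3, 4, 5, 6, 7, 8, 9, 10]], sizes [11].
Connected components of G2: 4 component(s) with vertex sets [[1], [7], [6, 8], [0, 2, 3, 4, 5, 9, 10]], sizes [1, 1, 2, 7].
The number of connected components (and the multiset of component sizes) is an isomorphism invariant — an isomorphism maps each component of G1 bijectively onto a component of G2. Since G1 has 1 component(s) and G2 has 4, they cannot be isomorphic.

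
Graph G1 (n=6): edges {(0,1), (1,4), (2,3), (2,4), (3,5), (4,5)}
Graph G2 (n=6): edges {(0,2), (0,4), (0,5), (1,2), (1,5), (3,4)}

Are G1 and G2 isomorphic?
Yes, isomorphic

The graphs are isomorphic.
One valid mapping φ: V(G1) → V(G2): 0→3, 1→4, 2→2, 3→1, 4→0, 5→5

Verify φ preserves adjacency — for each edge of G1, its image is an edge of G2:
  (0,1) → (φ(0),φ(1)) = (3,4) ∈ E(G2) ✓
  (1,4) → (φ(1),φ(4)) = (0,4) ∈ E(G2) ✓
  (2,3) → (φ(2),φ(3)) = (1,2) ∈ E(G2) ✓
  (2,4) → (φ(2),φ(4)) = (0,2) ∈ E(G2) ✓
  (3,5) → (φ(3),φ(5)) = (1,5) ∈ E(G2) ✓
  (4,5) → (φ(4),φ(5)) = (0,5) ∈ E(G2) ✓
All 6 edges of G1 map to edges of G2, and |E(G1)| = |E(G2)| = 6, so φ is a bijection on edges as well as vertices. Hence G1 ≅ G2.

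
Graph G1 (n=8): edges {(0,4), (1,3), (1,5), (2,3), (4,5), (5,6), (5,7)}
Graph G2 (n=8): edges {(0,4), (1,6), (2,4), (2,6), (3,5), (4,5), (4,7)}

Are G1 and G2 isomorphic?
Yes, isomorphic

The graphs are isomorphic.
One valid mapping φ: V(G1) → V(G2): 0→3, 1→2, 2→1, 3→6, 4→5, 5→4, 6→0, 7→7

Verify φ preserves adjacency — for each edge of G1, its image is an edge of G2:
  (0,4) → (φ(0),φ(4)) = (3,5) ∈ E(G2) ✓
  (1,3) → (φ(1),φ(3)) = (2,6) ∈ E(G2) ✓
  (1,5) → (φ(1),φ(5)) = (2,4) ∈ E(G2) ✓
  (2,3) → (φ(2),φ(3)) = (1,6) ∈ E(G2) ✓
  (4,5) → (φ(4),φ(5)) = (4,5) ∈ E(G2) ✓
  (5,6) → (φ(5),φ(6)) = (0,4) ∈ E(G2) ✓
  (5,7) → (φ(5),φ(7)) = (4,7) ∈ E(G2) ✓
All 7 edges of G1 map to edges of G2, and |E(G1)| = |E(G2)| = 7, so φ is a bijection on edges as well as vertices. Hence G1 ≅ G2.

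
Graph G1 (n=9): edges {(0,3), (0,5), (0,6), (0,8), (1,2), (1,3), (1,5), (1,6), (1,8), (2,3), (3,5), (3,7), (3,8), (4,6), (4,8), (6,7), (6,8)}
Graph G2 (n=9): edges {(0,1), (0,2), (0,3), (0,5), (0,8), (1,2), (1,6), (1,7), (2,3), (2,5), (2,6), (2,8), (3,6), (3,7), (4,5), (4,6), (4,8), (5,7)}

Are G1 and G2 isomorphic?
No, not isomorphic

The graphs are NOT isomorphic.

Counting triangles (3-cliques): G1 has 8, G2 has 6.
Triangle count is an isomorphism invariant, so differing triangle counts rule out isomorphism.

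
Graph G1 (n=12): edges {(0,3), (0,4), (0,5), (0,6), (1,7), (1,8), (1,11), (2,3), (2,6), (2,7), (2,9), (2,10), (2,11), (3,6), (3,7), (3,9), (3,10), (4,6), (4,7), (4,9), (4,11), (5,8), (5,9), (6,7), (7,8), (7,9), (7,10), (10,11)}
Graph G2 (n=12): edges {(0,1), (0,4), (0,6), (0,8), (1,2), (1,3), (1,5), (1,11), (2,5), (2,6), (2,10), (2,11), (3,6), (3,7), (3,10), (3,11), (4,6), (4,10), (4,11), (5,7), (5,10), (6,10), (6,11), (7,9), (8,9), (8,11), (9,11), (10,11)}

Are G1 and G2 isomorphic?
Yes, isomorphic

The graphs are isomorphic.
One valid mapping φ: V(G1) → V(G2): 0→5, 1→8, 2→6, 3→10, 4→1, 5→7, 6→2, 7→11, 8→9, 9→3, 10→4, 11→0

Verify φ preserves adjacency — for each edge of G1, its image is an edge of G2:
  (0,3) → (φ(0),φ(3)) = (5,10) ∈ E(G2) ✓
  (0,4) → (φ(0),φ(4)) = (1,5) ∈ E(G2) ✓
  (0,5) → (φ(0),φ(5)) = (5,7) ∈ E(G2) ✓
  (0,6) → (φ(0),φ(6)) = (2,5) ∈ E(G2) ✓
  (1,7) → (φ(1),φ(7)) = (8,11) ∈ E(G2) ✓
  (1,8) → (φ(1),φ(8)) = (8,9) ∈ E(G2) ✓
  (1,11) → (φ(1),φ(11)) = (0,8) ∈ E(G2) ✓
  (2,3) → (φ(2),φ(3)) = (6,10) ∈ E(G2) ✓
  (2,6) → (φ(2),φ(6)) = (2,6) ∈ E(G2) ✓
  (2,7) → (φ(2),φ(7)) = (6,11) ∈ E(G2) ✓
  (2,9) → (φ(2),φ(9)) = (3,6) ∈ E(G2) ✓
  (2,10) → (φ(2),φ(10)) = (4,6) ∈ E(G2) ✓
  (2,11) → (φ(2),φ(11)) = (0,6) ∈ E(G2) ✓
  (3,6) → (φ(3),φ(6)) = (2,10) ∈ E(G2) ✓
  (3,7) → (φ(3),φ(7)) = (10,11) ∈ E(G2) ✓
  (3,9) → (φ(3),φ(9)) = (3,10) ∈ E(G2) ✓
  (3,10) → (φ(3),φ(10)) = (4,10) ∈ E(G2) ✓
  (4,6) → (φ(4),φ(6)) = (1,2) ∈ E(G2) ✓
  (4,7) → (φ(4),φ(7)) = (1,11) ∈ E(G2) ✓
  (4,9) → (φ(4),φ(9)) = (1,3) ∈ E(G2) ✓
  (4,11) → (φ(4),φ(11)) = (0,1) ∈ E(G2) ✓
  (5,8) → (φ(5),φ(8)) = (7,9) ∈ E(G2) ✓
  (5,9) → (φ(5),φ(9)) = (3,7) ∈ E(G2) ✓
  (6,7) → (φ(6),φ(7)) = (2,11) ∈ E(G2) ✓
  (7,8) → (φ(7),φ(8)) = (9,11) ∈ E(G2) ✓
  (7,9) → (φ(7),φ(9)) = (3,11) ∈ E(G2) ✓
  (7,10) → (φ(7),φ(10)) = (4,11) ∈ E(G2) ✓
  (10,11) → (φ(10),φ(11)) = (0,4) ∈ E(G2) ✓
All 28 edges of G1 map to edges of G2, and |E(G1)| = |E(G2)| = 28, so φ is a bijection on edges as well as vertices. Hence G1 ≅ G2.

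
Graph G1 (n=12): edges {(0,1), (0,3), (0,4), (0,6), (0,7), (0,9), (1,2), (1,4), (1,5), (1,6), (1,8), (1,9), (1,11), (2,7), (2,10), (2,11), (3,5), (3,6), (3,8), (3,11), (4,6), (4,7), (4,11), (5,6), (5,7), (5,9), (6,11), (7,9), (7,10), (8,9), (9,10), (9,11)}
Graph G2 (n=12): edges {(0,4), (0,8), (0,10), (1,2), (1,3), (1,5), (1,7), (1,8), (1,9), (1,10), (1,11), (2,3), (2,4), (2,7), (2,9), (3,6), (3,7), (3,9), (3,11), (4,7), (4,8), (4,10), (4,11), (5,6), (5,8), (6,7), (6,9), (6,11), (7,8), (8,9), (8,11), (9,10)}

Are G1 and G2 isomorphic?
Yes, isomorphic

The graphs are isomorphic.
One valid mapping φ: V(G1) → V(G2): 0→7, 1→1, 2→10, 3→6, 4→2, 5→11, 6→3, 7→4, 8→5, 9→8, 10→0, 11→9

Verify φ preserves adjacency — for each edge of G1, its image is an edge of G2:
  (0,1) → (φ(0),φ(1)) = (1,7) ∈ E(G2) ✓
  (0,3) → (φ(0),φ(3)) = (6,7) ∈ E(G2) ✓
  (0,4) → (φ(0),φ(4)) = (2,7) ∈ E(G2) ✓
  (0,6) → (φ(0),φ(6)) = (3,7) ∈ E(G2) ✓
  (0,7) → (φ(0),φ(7)) = (4,7) ∈ E(G2) ✓
  (0,9) → (φ(0),φ(9)) = (7,8) ∈ E(G2) ✓
  (1,2) → (φ(1),φ(2)) = (1,10) ∈ E(G2) ✓
  (1,4) → (φ(1),φ(4)) = (1,2) ∈ E(G2) ✓
  (1,5) → (φ(1),φ(5)) = (1,11) ∈ E(G2) ✓
  (1,6) → (φ(1),φ(6)) = (1,3) ∈ E(G2) ✓
  (1,8) → (φ(1),φ(8)) = (1,5) ∈ E(G2) ✓
  (1,9) → (φ(1),φ(9)) = (1,8) ∈ E(G2) ✓
  (1,11) → (φ(1),φ(11)) = (1,9) ∈ E(G2) ✓
  (2,7) → (φ(2),φ(7)) = (4,10) ∈ E(G2) ✓
  (2,10) → (φ(2),φ(10)) = (0,10) ∈ E(G2) ✓
  (2,11) → (φ(2),φ(11)) = (9,10) ∈ E(G2) ✓
  (3,5) → (φ(3),φ(5)) = (6,11) ∈ E(G2) ✓
  (3,6) → (φ(3),φ(6)) = (3,6) ∈ E(G2) ✓
  (3,8) → (φ(3),φ(8)) = (5,6) ∈ E(G2) ✓
  (3,11) → (φ(3),φ(11)) = (6,9) ∈ E(G2) ✓
  (4,6) → (φ(4),φ(6)) = (2,3) ∈ E(G2) ✓
  (4,7) → (φ(4),φ(7)) = (2,4) ∈ E(G2) ✓
  (4,11) → (φ(4),φ(11)) = (2,9) ∈ E(G2) ✓
  (5,6) → (φ(5),φ(6)) = (3,11) ∈ E(G2) ✓
  (5,7) → (φ(5),φ(7)) = (4,11) ∈ E(G2) ✓
  (5,9) → (φ(5),φ(9)) = (8,11) ∈ E(G2) ✓
  (6,11) → (φ(6),φ(11)) = (3,9) ∈ E(G2) ✓
  (7,9) → (φ(7),φ(9)) = (4,8) ∈ E(G2) ✓
  (7,10) → (φ(7),φ(10)) = (0,4) ∈ E(G2) ✓
  (8,9) → (φ(8),φ(9)) = (5,8) ∈ E(G2) ✓
  (9,10) → (φ(9),φ(10)) = (0,8) ∈ E(G2) ✓
  (9,11) → (φ(9),φ(11)) = (8,9) ∈ E(G2) ✓
All 32 edges of G1 map to edges of G2, and |E(G1)| = |E(G2)| = 32, so φ is a bijection on edges as well as vertices. Hence G1 ≅ G2.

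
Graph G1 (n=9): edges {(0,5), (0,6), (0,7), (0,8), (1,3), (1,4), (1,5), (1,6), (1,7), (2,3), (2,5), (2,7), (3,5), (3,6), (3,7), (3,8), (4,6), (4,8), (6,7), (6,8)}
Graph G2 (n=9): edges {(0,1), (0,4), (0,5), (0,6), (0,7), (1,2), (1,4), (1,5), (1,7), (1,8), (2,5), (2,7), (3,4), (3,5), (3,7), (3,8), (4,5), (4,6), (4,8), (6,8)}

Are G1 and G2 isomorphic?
Yes, isomorphic

The graphs are isomorphic.
One valid mapping φ: V(G1) → V(G2): 0→3, 1→0, 2→2, 3→1, 4→6, 5→7, 6→4, 7→5, 8→8

Verify φ preserves adjacency — for each edge of G1, its image is an edge of G2:
  (0,5) → (φ(0),φ(5)) = (3,7) ∈ E(G2) ✓
  (0,6) → (φ(0),φ(6)) = (3,4) ∈ E(G2) ✓
  (0,7) → (φ(0),φ(7)) = (3,5) ∈ E(G2) ✓
  (0,8) → (φ(0),φ(8)) = (3,8) ∈ E(G2) ✓
  (1,3) → (φ(1),φ(3)) = (0,1) ∈ E(G2) ✓
  (1,4) → (φ(1),φ(4)) = (0,6) ∈ E(G2) ✓
  (1,5) → (φ(1),φ(5)) = (0,7) ∈ E(G2) ✓
  (1,6) → (φ(1),φ(6)) = (0,4) ∈ E(G2) ✓
  (1,7) → (φ(1),φ(7)) = (0,5) ∈ E(G2) ✓
  (2,3) → (φ(2),φ(3)) = (1,2) ∈ E(G2) ✓
  (2,5) → (φ(2),φ(5)) = (2,7) ∈ E(G2) ✓
  (2,7) → (φ(2),φ(7)) = (2,5) ∈ E(G2) ✓
  (3,5) → (φ(3),φ(5)) = (1,7) ∈ E(G2) ✓
  (3,6) → (φ(3),φ(6)) = (1,4) ∈ E(G2) ✓
  (3,7) → (φ(3),φ(7)) = (1,5) ∈ E(G2) ✓
  (3,8) → (φ(3),φ(8)) = (1,8) ∈ E(G2) ✓
  (4,6) → (φ(4),φ(6)) = (4,6) ∈ E(G2) ✓
  (4,8) → (φ(4),φ(8)) = (6,8) ∈ E(G2) ✓
  (6,7) → (φ(6),φ(7)) = (4,5) ∈ E(G2) ✓
  (6,8) → (φ(6),φ(8)) = (4,8) ∈ E(G2) ✓
All 20 edges of G1 map to edges of G2, and |E(G1)| = |E(G2)| = 20, so φ is a bijection on edges as well as vertices. Hence G1 ≅ G2.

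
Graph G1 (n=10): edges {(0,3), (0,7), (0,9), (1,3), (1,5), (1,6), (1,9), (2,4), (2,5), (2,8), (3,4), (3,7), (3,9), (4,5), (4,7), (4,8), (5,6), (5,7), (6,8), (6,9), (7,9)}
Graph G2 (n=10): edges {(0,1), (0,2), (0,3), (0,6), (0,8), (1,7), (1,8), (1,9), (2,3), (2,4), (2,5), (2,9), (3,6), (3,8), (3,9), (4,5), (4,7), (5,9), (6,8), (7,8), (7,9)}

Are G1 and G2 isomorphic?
Yes, isomorphic

The graphs are isomorphic.
One valid mapping φ: V(G1) → V(G2): 0→6, 1→1, 2→5, 3→0, 4→2, 5→9, 6→7, 7→3, 8→4, 9→8

Verify φ preserves adjacency — for each edge of G1, its image is an edge of G2:
  (0,3) → (φ(0),φ(3)) = (0,6) ∈ E(G2) ✓
  (0,7) → (φ(0),φ(7)) = (3,6) ∈ E(G2) ✓
  (0,9) → (φ(0),φ(9)) = (6,8) ∈ E(G2) ✓
  (1,3) → (φ(1),φ(3)) = (0,1) ∈ E(G2) ✓
  (1,5) → (φ(1),φ(5)) = (1,9) ∈ E(G2) ✓
  (1,6) → (φ(1),φ(6)) = (1,7) ∈ E(G2) ✓
  (1,9) → (φ(1),φ(9)) = (1,8) ∈ E(G2) ✓
  (2,4) → (φ(2),φ(4)) = (2,5) ∈ E(G2) ✓
  (2,5) → (φ(2),φ(5)) = (5,9) ∈ E(G2) ✓
  (2,8) → (φ(2),φ(8)) = (4,5) ∈ E(G2) ✓
  (3,4) → (φ(3),φ(4)) = (0,2) ∈ E(G2) ✓
  (3,7) → (φ(3),φ(7)) = (0,3) ∈ E(G2) ✓
  (3,9) → (φ(3),φ(9)) = (0,8) ∈ E(G2) ✓
  (4,5) → (φ(4),φ(5)) = (2,9) ∈ E(G2) ✓
  (4,7) → (φ(4),φ(7)) = (2,3) ∈ E(G2) ✓
  (4,8) → (φ(4),φ(8)) = (2,4) ∈ E(G2) ✓
  (5,6) → (φ(5),φ(6)) = (7,9) ∈ E(G2) ✓
  (5,7) → (φ(5),φ(7)) = (3,9) ∈ E(G2) ✓
  (6,8) → (φ(6),φ(8)) = (4,7) ∈ E(G2) ✓
  (6,9) → (φ(6),φ(9)) = (7,8) ∈ E(G2) ✓
  (7,9) → (φ(7),φ(9)) = (3,8) ∈ E(G2) ✓
All 21 edges of G1 map to edges of G2, and |E(G1)| = |E(G2)| = 21, so φ is a bijection on edges as well as vertices. Hence G1 ≅ G2.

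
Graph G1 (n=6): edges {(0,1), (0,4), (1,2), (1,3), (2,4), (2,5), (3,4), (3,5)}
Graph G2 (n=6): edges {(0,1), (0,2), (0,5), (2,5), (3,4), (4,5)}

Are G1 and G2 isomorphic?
No, not isomorphic

The graphs are NOT isomorphic.

Counting triangles (3-cliques): G1 has 0, G2 has 1.
Triangle count is an isomorphism invariant, so differing triangle counts rule out isomorphism.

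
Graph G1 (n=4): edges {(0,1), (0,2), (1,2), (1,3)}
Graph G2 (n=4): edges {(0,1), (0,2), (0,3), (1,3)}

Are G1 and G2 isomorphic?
Yes, isomorphic

The graphs are isomorphic.
One valid mapping φ: V(G1) → V(G2): 0→1, 1→0, 2→3, 3→2

Verify φ preserves adjacency — for each edge of G1, its image is an edge of G2:
  (0,1) → (φ(0),φ(1)) = (0,1) ∈ E(G2) ✓
  (0,2) → (φ(0),φ(2)) = (1,3) ∈ E(G2) ✓
  (1,2) → (φ(1),φ(2)) = (0,3) ∈ E(G2) ✓
  (1,3) → (φ(1),φ(3)) = (0,2) ∈ E(G2) ✓
All 4 edges of G1 map to edges of G2, and |E(G1)| = |E(G2)| = 4, so φ is a bijection on edges as well as vertices. Hence G1 ≅ G2.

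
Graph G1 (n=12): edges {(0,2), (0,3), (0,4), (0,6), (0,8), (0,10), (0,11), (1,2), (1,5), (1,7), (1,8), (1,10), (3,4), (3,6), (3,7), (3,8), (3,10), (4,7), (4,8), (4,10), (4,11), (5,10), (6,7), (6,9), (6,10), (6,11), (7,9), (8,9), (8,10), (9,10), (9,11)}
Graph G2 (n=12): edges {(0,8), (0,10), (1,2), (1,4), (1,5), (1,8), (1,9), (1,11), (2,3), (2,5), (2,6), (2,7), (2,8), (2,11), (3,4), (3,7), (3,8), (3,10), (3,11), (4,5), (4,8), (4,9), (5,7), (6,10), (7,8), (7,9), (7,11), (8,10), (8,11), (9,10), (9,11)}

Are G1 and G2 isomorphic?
Yes, isomorphic

The graphs are isomorphic.
One valid mapping φ: V(G1) → V(G2): 0→2, 1→10, 2→6, 3→11, 4→7, 5→0, 6→1, 7→9, 8→3, 9→4, 10→8, 11→5

Verify φ preserves adjacency — for each edge of G1, its image is an edge of G2:
  (0,2) → (φ(0),φ(2)) = (2,6) ∈ E(G2) ✓
  (0,3) → (φ(0),φ(3)) = (2,11) ∈ E(G2) ✓
  (0,4) → (φ(0),φ(4)) = (2,7) ∈ E(G2) ✓
  (0,6) → (φ(0),φ(6)) = (1,2) ∈ E(G2) ✓
  (0,8) → (φ(0),φ(8)) = (2,3) ∈ E(G2) ✓
  (0,10) → (φ(0),φ(10)) = (2,8) ∈ E(G2) ✓
  (0,11) → (φ(0),φ(11)) = (2,5) ∈ E(G2) ✓
  (1,2) → (φ(1),φ(2)) = (6,10) ∈ E(G2) ✓
  (1,5) → (φ(1),φ(5)) = (0,10) ∈ E(G2) ✓
  (1,7) → (φ(1),φ(7)) = (9,10) ∈ E(G2) ✓
  (1,8) → (φ(1),φ(8)) = (3,10) ∈ E(G2) ✓
  (1,10) → (φ(1),φ(10)) = (8,10) ∈ E(G2) ✓
  (3,4) → (φ(3),φ(4)) = (7,11) ∈ E(G2) ✓
  (3,6) → (φ(3),φ(6)) = (1,11) ∈ E(G2) ✓
  (3,7) → (φ(3),φ(7)) = (9,11) ∈ E(G2) ✓
  (3,8) → (φ(3),φ(8)) = (3,11) ∈ E(G2) ✓
  (3,10) → (φ(3),φ(10)) = (8,11) ∈ E(G2) ✓
  (4,7) → (φ(4),φ(7)) = (7,9) ∈ E(G2) ✓
  (4,8) → (φ(4),φ(8)) = (3,7) ∈ E(G2) ✓
  (4,10) → (φ(4),φ(10)) = (7,8) ∈ E(G2) ✓
  (4,11) → (φ(4),φ(11)) = (5,7) ∈ E(G2) ✓
  (5,10) → (φ(5),φ(10)) = (0,8) ∈ E(G2) ✓
  (6,7) → (φ(6),φ(7)) = (1,9) ∈ E(G2) ✓
  (6,9) → (φ(6),φ(9)) = (1,4) ∈ E(G2) ✓
  (6,10) → (φ(6),φ(10)) = (1,8) ∈ E(G2) ✓
  (6,11) → (φ(6),φ(11)) = (1,5) ∈ E(G2) ✓
  (7,9) → (φ(7),φ(9)) = (4,9) ∈ E(G2) ✓
  (8,9) → (φ(8),φ(9)) = (3,4) ∈ E(G2) ✓
  (8,10) → (φ(8),φ(10)) = (3,8) ∈ E(G2) ✓
  (9,10) → (φ(9),φ(10)) = (4,8) ∈ E(G2) ✓
  (9,11) → (φ(9),φ(11)) = (4,5) ∈ E(G2) ✓
All 31 edges of G1 map to edges of G2, and |E(G1)| = |E(G2)| = 31, so φ is a bijection on edges as well as vertices. Hence G1 ≅ G2.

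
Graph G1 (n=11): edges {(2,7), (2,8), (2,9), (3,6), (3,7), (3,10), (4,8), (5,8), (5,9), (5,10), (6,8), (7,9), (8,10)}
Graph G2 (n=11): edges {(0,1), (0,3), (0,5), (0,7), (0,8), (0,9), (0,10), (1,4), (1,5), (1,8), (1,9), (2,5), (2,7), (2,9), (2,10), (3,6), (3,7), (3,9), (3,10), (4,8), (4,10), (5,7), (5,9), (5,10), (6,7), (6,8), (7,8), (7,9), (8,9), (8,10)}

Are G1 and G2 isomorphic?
No, not isomorphic

The graphs are NOT isomorphic.

Degrees in G1: deg(0)=0, deg(1)=0, deg(2)=3, deg(3)=3, deg(4)=1, deg(5)=3, deg(6)=2, deg(7)=3, deg(8)=5, deg(9)=3, deg(10)=3.
Sorted degree sequence of G1: [5, 3, 3, 3, 3, 3, 3, 2, 1, 0, 0].
Degrees in G2: deg(0)=7, deg(1)=5, deg(2)=4, deg(3)=5, deg(4)=3, deg(5)=6, deg(6)=3, deg(7)=7, deg(8)=7, deg(9)=7, deg(10)=6.
Sorted degree sequence of G2: [7, 7, 7, 7, 6, 6, 5, 5, 4, 3, 3].
The (sorted) degree sequence is an isomorphism invariant, so since G1 and G2 have different degree sequences they cannot be isomorphic.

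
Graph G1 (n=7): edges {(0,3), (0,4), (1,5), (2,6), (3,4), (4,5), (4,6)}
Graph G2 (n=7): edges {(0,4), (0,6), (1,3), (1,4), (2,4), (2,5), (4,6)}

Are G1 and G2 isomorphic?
Yes, isomorphic

The graphs are isomorphic.
One valid mapping φ: V(G1) → V(G2): 0→0, 1→3, 2→5, 3→6, 4→4, 5→1, 6→2

Verify φ preserves adjacency — for each edge of G1, its image is an edge of G2:
  (0,3) → (φ(0),φ(3)) = (0,6) ∈ E(G2) ✓
  (0,4) → (φ(0),φ(4)) = (0,4) ∈ E(G2) ✓
  (1,5) → (φ(1),φ(5)) = (1,3) ∈ E(G2) ✓
  (2,6) → (φ(2),φ(6)) = (2,5) ∈ E(G2) ✓
  (3,4) → (φ(3),φ(4)) = (4,6) ∈ E(G2) ✓
  (4,5) → (φ(4),φ(5)) = (1,4) ∈ E(G2) ✓
  (4,6) → (φ(4),φ(6)) = (2,4) ∈ E(G2) ✓
All 7 edges of G1 map to edges of G2, and |E(G1)| = |E(G2)| = 7, so φ is a bijection on edges as well as vertices. Hence G1 ≅ G2.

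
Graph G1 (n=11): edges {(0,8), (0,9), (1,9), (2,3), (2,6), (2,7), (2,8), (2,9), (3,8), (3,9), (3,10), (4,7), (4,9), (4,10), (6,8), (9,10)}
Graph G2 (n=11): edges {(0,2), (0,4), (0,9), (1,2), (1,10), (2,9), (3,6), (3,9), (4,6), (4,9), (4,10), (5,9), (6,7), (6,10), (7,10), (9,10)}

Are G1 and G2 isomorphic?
Yes, isomorphic

The graphs are isomorphic.
One valid mapping φ: V(G1) → V(G2): 0→3, 1→5, 2→10, 3→4, 4→2, 5→8, 6→7, 7→1, 8→6, 9→9, 10→0

Verify φ preserves adjacency — for each edge of G1, its image is an edge of G2:
  (0,8) → (φ(0),φ(8)) = (3,6) ∈ E(G2) ✓
  (0,9) → (φ(0),φ(9)) = (3,9) ∈ E(G2) ✓
  (1,9) → (φ(1),φ(9)) = (5,9) ∈ E(G2) ✓
  (2,3) → (φ(2),φ(3)) = (4,10) ∈ E(G2) ✓
  (2,6) → (φ(2),φ(6)) = (7,10) ∈ E(G2) ✓
  (2,7) → (φ(2),φ(7)) = (1,10) ∈ E(G2) ✓
  (2,8) → (φ(2),φ(8)) = (6,10) ∈ E(G2) ✓
  (2,9) → (φ(2),φ(9)) = (9,10) ∈ E(G2) ✓
  (3,8) → (φ(3),φ(8)) = (4,6) ∈ E(G2) ✓
  (3,9) → (φ(3),φ(9)) = (4,9) ∈ E(G2) ✓
  (3,10) → (φ(3),φ(10)) = (0,4) ∈ E(G2) ✓
  (4,7) → (φ(4),φ(7)) = (1,2) ∈ E(G2) ✓
  (4,9) → (φ(4),φ(9)) = (2,9) ∈ E(G2) ✓
  (4,10) → (φ(4),φ(10)) = (0,2) ∈ E(G2) ✓
  (6,8) → (φ(6),φ(8)) = (6,7) ∈ E(G2) ✓
  (9,10) → (φ(9),φ(10)) = (0,9) ∈ E(G2) ✓
All 16 edges of G1 map to edges of G2, and |E(G1)| = |E(G2)| = 16, so φ is a bijection on edges as well as vertices. Hence G1 ≅ G2.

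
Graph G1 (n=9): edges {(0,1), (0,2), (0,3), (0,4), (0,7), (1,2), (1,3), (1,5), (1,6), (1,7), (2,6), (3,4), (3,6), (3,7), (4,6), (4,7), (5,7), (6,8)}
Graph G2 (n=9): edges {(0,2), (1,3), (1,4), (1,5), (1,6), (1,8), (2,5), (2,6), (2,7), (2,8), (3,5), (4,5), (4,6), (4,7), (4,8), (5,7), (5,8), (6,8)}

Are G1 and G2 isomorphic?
Yes, isomorphic

The graphs are isomorphic.
One valid mapping φ: V(G1) → V(G2): 0→4, 1→5, 2→7, 3→8, 4→6, 5→3, 6→2, 7→1, 8→0

Verify φ preserves adjacency — for each edge of G1, its image is an edge of G2:
  (0,1) → (φ(0),φ(1)) = (4,5) ∈ E(G2) ✓
  (0,2) → (φ(0),φ(2)) = (4,7) ∈ E(G2) ✓
  (0,3) → (φ(0),φ(3)) = (4,8) ∈ E(G2) ✓
  (0,4) → (φ(0),φ(4)) = (4,6) ∈ E(G2) ✓
  (0,7) → (φ(0),φ(7)) = (1,4) ∈ E(G2) ✓
  (1,2) → (φ(1),φ(2)) = (5,7) ∈ E(G2) ✓
  (1,3) → (φ(1),φ(3)) = (5,8) ∈ E(G2) ✓
  (1,5) → (φ(1),φ(5)) = (3,5) ∈ E(G2) ✓
  (1,6) → (φ(1),φ(6)) = (2,5) ∈ E(G2) ✓
  (1,7) → (φ(1),φ(7)) = (1,5) ∈ E(G2) ✓
  (2,6) → (φ(2),φ(6)) = (2,7) ∈ E(G2) ✓
  (3,4) → (φ(3),φ(4)) = (6,8) ∈ E(G2) ✓
  (3,6) → (φ(3),φ(6)) = (2,8) ∈ E(G2) ✓
  (3,7) → (φ(3),φ(7)) = (1,8) ∈ E(G2) ✓
  (4,6) → (φ(4),φ(6)) = (2,6) ∈ E(G2) ✓
  (4,7) → (φ(4),φ(7)) = (1,6) ∈ E(G2) ✓
  (5,7) → (φ(5),φ(7)) = (1,3) ∈ E(G2) ✓
  (6,8) → (φ(6),φ(8)) = (0,2) ∈ E(G2) ✓
All 18 edges of G1 map to edges of G2, and |E(G1)| = |E(G2)| = 18, so φ is a bijection on edges as well as vertices. Hence G1 ≅ G2.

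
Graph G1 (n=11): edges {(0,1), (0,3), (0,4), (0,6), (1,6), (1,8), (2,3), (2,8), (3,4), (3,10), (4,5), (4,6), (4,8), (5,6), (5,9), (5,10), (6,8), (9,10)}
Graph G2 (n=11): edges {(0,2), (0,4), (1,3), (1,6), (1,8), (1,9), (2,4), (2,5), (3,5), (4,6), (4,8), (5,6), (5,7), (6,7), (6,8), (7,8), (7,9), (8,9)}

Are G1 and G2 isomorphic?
Yes, isomorphic

The graphs are isomorphic.
One valid mapping φ: V(G1) → V(G2): 0→7, 1→9, 2→3, 3→5, 4→6, 5→4, 6→8, 7→10, 8→1, 9→0, 10→2

Verify φ preserves adjacency — for each edge of G1, its image is an edge of G2:
  (0,1) → (φ(0),φ(1)) = (7,9) ∈ E(G2) ✓
  (0,3) → (φ(0),φ(3)) = (5,7) ∈ E(G2) ✓
  (0,4) → (φ(0),φ(4)) = (6,7) ∈ E(G2) ✓
  (0,6) → (φ(0),φ(6)) = (7,8) ∈ E(G2) ✓
  (1,6) → (φ(1),φ(6)) = (8,9) ∈ E(G2) ✓
  (1,8) → (φ(1),φ(8)) = (1,9) ∈ E(G2) ✓
  (2,3) → (φ(2),φ(3)) = (3,5) ∈ E(G2) ✓
  (2,8) → (φ(2),φ(8)) = (1,3) ∈ E(G2) ✓
  (3,4) → (φ(3),φ(4)) = (5,6) ∈ E(G2) ✓
  (3,10) → (φ(3),φ(10)) = (2,5) ∈ E(G2) ✓
  (4,5) → (φ(4),φ(5)) = (4,6) ∈ E(G2) ✓
  (4,6) → (φ(4),φ(6)) = (6,8) ∈ E(G2) ✓
  (4,8) → (φ(4),φ(8)) = (1,6) ∈ E(G2) ✓
  (5,6) → (φ(5),φ(6)) = (4,8) ∈ E(G2) ✓
  (5,9) → (φ(5),φ(9)) = (0,4) ∈ E(G2) ✓
  (5,10) → (φ(5),φ(10)) = (2,4) ∈ E(G2) ✓
  (6,8) → (φ(6),φ(8)) = (1,8) ∈ E(G2) ✓
  (9,10) → (φ(9),φ(10)) = (0,2) ∈ E(G2) ✓
All 18 edges of G1 map to edges of G2, and |E(G1)| = |E(G2)| = 18, so φ is a bijection on edges as well as vertices. Hence G1 ≅ G2.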